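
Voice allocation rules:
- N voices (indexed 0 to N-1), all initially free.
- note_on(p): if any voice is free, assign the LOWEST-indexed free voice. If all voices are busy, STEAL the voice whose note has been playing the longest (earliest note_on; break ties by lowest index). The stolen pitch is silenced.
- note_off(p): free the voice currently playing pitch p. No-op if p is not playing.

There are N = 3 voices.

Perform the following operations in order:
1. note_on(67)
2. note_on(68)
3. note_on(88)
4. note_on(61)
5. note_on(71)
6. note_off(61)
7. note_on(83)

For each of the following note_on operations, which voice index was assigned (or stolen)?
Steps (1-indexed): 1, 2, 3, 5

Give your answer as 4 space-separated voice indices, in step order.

Op 1: note_on(67): voice 0 is free -> assigned | voices=[67 - -]
Op 2: note_on(68): voice 1 is free -> assigned | voices=[67 68 -]
Op 3: note_on(88): voice 2 is free -> assigned | voices=[67 68 88]
Op 4: note_on(61): all voices busy, STEAL voice 0 (pitch 67, oldest) -> assign | voices=[61 68 88]
Op 5: note_on(71): all voices busy, STEAL voice 1 (pitch 68, oldest) -> assign | voices=[61 71 88]
Op 6: note_off(61): free voice 0 | voices=[- 71 88]
Op 7: note_on(83): voice 0 is free -> assigned | voices=[83 71 88]

Answer: 0 1 2 1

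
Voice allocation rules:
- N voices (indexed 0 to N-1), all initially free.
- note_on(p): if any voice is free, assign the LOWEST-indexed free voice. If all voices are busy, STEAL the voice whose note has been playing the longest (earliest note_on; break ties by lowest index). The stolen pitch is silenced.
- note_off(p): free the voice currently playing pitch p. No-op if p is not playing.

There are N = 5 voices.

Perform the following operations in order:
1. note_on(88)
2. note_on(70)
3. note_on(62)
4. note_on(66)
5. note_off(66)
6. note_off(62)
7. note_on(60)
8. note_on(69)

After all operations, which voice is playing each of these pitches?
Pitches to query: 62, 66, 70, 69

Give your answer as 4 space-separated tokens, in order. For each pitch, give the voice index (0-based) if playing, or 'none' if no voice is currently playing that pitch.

Answer: none none 1 3

Derivation:
Op 1: note_on(88): voice 0 is free -> assigned | voices=[88 - - - -]
Op 2: note_on(70): voice 1 is free -> assigned | voices=[88 70 - - -]
Op 3: note_on(62): voice 2 is free -> assigned | voices=[88 70 62 - -]
Op 4: note_on(66): voice 3 is free -> assigned | voices=[88 70 62 66 -]
Op 5: note_off(66): free voice 3 | voices=[88 70 62 - -]
Op 6: note_off(62): free voice 2 | voices=[88 70 - - -]
Op 7: note_on(60): voice 2 is free -> assigned | voices=[88 70 60 - -]
Op 8: note_on(69): voice 3 is free -> assigned | voices=[88 70 60 69 -]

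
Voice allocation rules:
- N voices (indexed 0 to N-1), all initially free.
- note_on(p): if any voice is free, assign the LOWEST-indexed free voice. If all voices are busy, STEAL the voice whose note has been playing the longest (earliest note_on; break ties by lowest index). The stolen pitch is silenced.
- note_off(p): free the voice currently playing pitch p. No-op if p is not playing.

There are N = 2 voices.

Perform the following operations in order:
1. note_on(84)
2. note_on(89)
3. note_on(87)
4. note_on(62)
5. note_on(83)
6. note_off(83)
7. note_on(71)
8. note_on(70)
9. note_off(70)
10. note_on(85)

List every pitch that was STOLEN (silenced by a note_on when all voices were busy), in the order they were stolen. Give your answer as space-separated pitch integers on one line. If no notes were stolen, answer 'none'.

Op 1: note_on(84): voice 0 is free -> assigned | voices=[84 -]
Op 2: note_on(89): voice 1 is free -> assigned | voices=[84 89]
Op 3: note_on(87): all voices busy, STEAL voice 0 (pitch 84, oldest) -> assign | voices=[87 89]
Op 4: note_on(62): all voices busy, STEAL voice 1 (pitch 89, oldest) -> assign | voices=[87 62]
Op 5: note_on(83): all voices busy, STEAL voice 0 (pitch 87, oldest) -> assign | voices=[83 62]
Op 6: note_off(83): free voice 0 | voices=[- 62]
Op 7: note_on(71): voice 0 is free -> assigned | voices=[71 62]
Op 8: note_on(70): all voices busy, STEAL voice 1 (pitch 62, oldest) -> assign | voices=[71 70]
Op 9: note_off(70): free voice 1 | voices=[71 -]
Op 10: note_on(85): voice 1 is free -> assigned | voices=[71 85]

Answer: 84 89 87 62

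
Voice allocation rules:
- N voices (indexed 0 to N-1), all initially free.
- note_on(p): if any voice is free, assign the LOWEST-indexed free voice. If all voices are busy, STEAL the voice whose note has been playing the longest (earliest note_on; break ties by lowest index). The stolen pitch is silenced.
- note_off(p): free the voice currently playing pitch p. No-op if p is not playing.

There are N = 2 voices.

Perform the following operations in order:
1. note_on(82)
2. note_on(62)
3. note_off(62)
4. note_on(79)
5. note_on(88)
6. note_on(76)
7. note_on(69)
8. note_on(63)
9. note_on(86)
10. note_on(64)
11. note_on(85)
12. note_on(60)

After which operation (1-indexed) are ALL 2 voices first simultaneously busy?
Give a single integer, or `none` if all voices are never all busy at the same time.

Answer: 2

Derivation:
Op 1: note_on(82): voice 0 is free -> assigned | voices=[82 -]
Op 2: note_on(62): voice 1 is free -> assigned | voices=[82 62]
Op 3: note_off(62): free voice 1 | voices=[82 -]
Op 4: note_on(79): voice 1 is free -> assigned | voices=[82 79]
Op 5: note_on(88): all voices busy, STEAL voice 0 (pitch 82, oldest) -> assign | voices=[88 79]
Op 6: note_on(76): all voices busy, STEAL voice 1 (pitch 79, oldest) -> assign | voices=[88 76]
Op 7: note_on(69): all voices busy, STEAL voice 0 (pitch 88, oldest) -> assign | voices=[69 76]
Op 8: note_on(63): all voices busy, STEAL voice 1 (pitch 76, oldest) -> assign | voices=[69 63]
Op 9: note_on(86): all voices busy, STEAL voice 0 (pitch 69, oldest) -> assign | voices=[86 63]
Op 10: note_on(64): all voices busy, STEAL voice 1 (pitch 63, oldest) -> assign | voices=[86 64]
Op 11: note_on(85): all voices busy, STEAL voice 0 (pitch 86, oldest) -> assign | voices=[85 64]
Op 12: note_on(60): all voices busy, STEAL voice 1 (pitch 64, oldest) -> assign | voices=[85 60]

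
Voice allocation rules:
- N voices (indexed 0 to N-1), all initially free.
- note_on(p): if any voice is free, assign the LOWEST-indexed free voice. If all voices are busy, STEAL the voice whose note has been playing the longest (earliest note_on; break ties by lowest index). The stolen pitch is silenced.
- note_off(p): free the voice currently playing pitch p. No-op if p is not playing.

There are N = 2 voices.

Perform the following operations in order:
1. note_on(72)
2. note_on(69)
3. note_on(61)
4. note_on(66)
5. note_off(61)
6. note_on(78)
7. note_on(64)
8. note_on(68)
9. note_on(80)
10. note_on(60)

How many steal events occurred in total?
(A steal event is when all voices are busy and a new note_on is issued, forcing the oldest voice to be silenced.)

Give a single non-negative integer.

Answer: 6

Derivation:
Op 1: note_on(72): voice 0 is free -> assigned | voices=[72 -]
Op 2: note_on(69): voice 1 is free -> assigned | voices=[72 69]
Op 3: note_on(61): all voices busy, STEAL voice 0 (pitch 72, oldest) -> assign | voices=[61 69]
Op 4: note_on(66): all voices busy, STEAL voice 1 (pitch 69, oldest) -> assign | voices=[61 66]
Op 5: note_off(61): free voice 0 | voices=[- 66]
Op 6: note_on(78): voice 0 is free -> assigned | voices=[78 66]
Op 7: note_on(64): all voices busy, STEAL voice 1 (pitch 66, oldest) -> assign | voices=[78 64]
Op 8: note_on(68): all voices busy, STEAL voice 0 (pitch 78, oldest) -> assign | voices=[68 64]
Op 9: note_on(80): all voices busy, STEAL voice 1 (pitch 64, oldest) -> assign | voices=[68 80]
Op 10: note_on(60): all voices busy, STEAL voice 0 (pitch 68, oldest) -> assign | voices=[60 80]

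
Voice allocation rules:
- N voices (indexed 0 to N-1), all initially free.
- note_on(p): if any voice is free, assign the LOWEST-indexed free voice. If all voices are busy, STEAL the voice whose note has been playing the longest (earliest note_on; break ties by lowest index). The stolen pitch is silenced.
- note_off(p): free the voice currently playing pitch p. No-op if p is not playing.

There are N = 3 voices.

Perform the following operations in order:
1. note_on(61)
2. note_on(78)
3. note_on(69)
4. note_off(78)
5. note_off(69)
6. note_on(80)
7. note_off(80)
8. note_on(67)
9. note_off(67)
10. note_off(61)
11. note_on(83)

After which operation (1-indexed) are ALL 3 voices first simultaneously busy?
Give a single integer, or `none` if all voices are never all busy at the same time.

Answer: 3

Derivation:
Op 1: note_on(61): voice 0 is free -> assigned | voices=[61 - -]
Op 2: note_on(78): voice 1 is free -> assigned | voices=[61 78 -]
Op 3: note_on(69): voice 2 is free -> assigned | voices=[61 78 69]
Op 4: note_off(78): free voice 1 | voices=[61 - 69]
Op 5: note_off(69): free voice 2 | voices=[61 - -]
Op 6: note_on(80): voice 1 is free -> assigned | voices=[61 80 -]
Op 7: note_off(80): free voice 1 | voices=[61 - -]
Op 8: note_on(67): voice 1 is free -> assigned | voices=[61 67 -]
Op 9: note_off(67): free voice 1 | voices=[61 - -]
Op 10: note_off(61): free voice 0 | voices=[- - -]
Op 11: note_on(83): voice 0 is free -> assigned | voices=[83 - -]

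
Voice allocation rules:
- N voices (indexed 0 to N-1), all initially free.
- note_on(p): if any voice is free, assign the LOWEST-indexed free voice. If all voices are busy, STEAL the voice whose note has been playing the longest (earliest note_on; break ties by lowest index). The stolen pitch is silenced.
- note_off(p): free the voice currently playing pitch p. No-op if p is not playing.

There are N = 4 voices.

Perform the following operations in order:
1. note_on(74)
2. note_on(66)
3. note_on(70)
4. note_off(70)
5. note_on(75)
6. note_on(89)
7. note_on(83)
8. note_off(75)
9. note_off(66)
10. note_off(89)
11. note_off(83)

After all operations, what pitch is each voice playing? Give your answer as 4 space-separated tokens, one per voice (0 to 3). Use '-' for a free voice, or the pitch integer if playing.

Op 1: note_on(74): voice 0 is free -> assigned | voices=[74 - - -]
Op 2: note_on(66): voice 1 is free -> assigned | voices=[74 66 - -]
Op 3: note_on(70): voice 2 is free -> assigned | voices=[74 66 70 -]
Op 4: note_off(70): free voice 2 | voices=[74 66 - -]
Op 5: note_on(75): voice 2 is free -> assigned | voices=[74 66 75 -]
Op 6: note_on(89): voice 3 is free -> assigned | voices=[74 66 75 89]
Op 7: note_on(83): all voices busy, STEAL voice 0 (pitch 74, oldest) -> assign | voices=[83 66 75 89]
Op 8: note_off(75): free voice 2 | voices=[83 66 - 89]
Op 9: note_off(66): free voice 1 | voices=[83 - - 89]
Op 10: note_off(89): free voice 3 | voices=[83 - - -]
Op 11: note_off(83): free voice 0 | voices=[- - - -]

Answer: - - - -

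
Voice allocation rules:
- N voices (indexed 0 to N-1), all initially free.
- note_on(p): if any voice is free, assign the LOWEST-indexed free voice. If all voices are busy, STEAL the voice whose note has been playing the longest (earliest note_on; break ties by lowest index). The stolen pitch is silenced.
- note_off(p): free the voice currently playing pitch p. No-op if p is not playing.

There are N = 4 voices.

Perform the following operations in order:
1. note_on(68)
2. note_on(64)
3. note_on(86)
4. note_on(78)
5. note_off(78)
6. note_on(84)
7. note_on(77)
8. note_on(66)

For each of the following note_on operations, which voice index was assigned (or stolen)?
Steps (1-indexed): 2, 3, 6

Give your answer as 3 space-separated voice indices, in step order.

Op 1: note_on(68): voice 0 is free -> assigned | voices=[68 - - -]
Op 2: note_on(64): voice 1 is free -> assigned | voices=[68 64 - -]
Op 3: note_on(86): voice 2 is free -> assigned | voices=[68 64 86 -]
Op 4: note_on(78): voice 3 is free -> assigned | voices=[68 64 86 78]
Op 5: note_off(78): free voice 3 | voices=[68 64 86 -]
Op 6: note_on(84): voice 3 is free -> assigned | voices=[68 64 86 84]
Op 7: note_on(77): all voices busy, STEAL voice 0 (pitch 68, oldest) -> assign | voices=[77 64 86 84]
Op 8: note_on(66): all voices busy, STEAL voice 1 (pitch 64, oldest) -> assign | voices=[77 66 86 84]

Answer: 1 2 3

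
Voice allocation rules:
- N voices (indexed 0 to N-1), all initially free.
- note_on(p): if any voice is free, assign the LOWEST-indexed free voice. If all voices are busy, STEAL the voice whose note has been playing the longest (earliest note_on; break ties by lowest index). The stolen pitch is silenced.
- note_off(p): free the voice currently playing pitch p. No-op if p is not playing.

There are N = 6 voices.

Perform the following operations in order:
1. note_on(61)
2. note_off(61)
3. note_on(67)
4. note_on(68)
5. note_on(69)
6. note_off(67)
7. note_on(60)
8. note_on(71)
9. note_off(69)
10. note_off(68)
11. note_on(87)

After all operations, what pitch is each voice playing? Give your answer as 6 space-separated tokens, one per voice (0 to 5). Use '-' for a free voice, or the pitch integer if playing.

Answer: 60 87 - 71 - -

Derivation:
Op 1: note_on(61): voice 0 is free -> assigned | voices=[61 - - - - -]
Op 2: note_off(61): free voice 0 | voices=[- - - - - -]
Op 3: note_on(67): voice 0 is free -> assigned | voices=[67 - - - - -]
Op 4: note_on(68): voice 1 is free -> assigned | voices=[67 68 - - - -]
Op 5: note_on(69): voice 2 is free -> assigned | voices=[67 68 69 - - -]
Op 6: note_off(67): free voice 0 | voices=[- 68 69 - - -]
Op 7: note_on(60): voice 0 is free -> assigned | voices=[60 68 69 - - -]
Op 8: note_on(71): voice 3 is free -> assigned | voices=[60 68 69 71 - -]
Op 9: note_off(69): free voice 2 | voices=[60 68 - 71 - -]
Op 10: note_off(68): free voice 1 | voices=[60 - - 71 - -]
Op 11: note_on(87): voice 1 is free -> assigned | voices=[60 87 - 71 - -]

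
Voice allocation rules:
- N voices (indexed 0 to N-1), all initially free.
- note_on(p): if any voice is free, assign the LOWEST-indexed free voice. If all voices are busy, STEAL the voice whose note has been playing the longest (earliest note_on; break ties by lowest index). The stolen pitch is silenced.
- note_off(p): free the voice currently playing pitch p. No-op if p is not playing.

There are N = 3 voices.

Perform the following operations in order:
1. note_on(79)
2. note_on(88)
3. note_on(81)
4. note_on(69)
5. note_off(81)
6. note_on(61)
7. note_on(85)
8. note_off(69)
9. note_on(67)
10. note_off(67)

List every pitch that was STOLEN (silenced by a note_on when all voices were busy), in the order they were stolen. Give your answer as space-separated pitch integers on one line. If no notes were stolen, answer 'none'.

Answer: 79 88

Derivation:
Op 1: note_on(79): voice 0 is free -> assigned | voices=[79 - -]
Op 2: note_on(88): voice 1 is free -> assigned | voices=[79 88 -]
Op 3: note_on(81): voice 2 is free -> assigned | voices=[79 88 81]
Op 4: note_on(69): all voices busy, STEAL voice 0 (pitch 79, oldest) -> assign | voices=[69 88 81]
Op 5: note_off(81): free voice 2 | voices=[69 88 -]
Op 6: note_on(61): voice 2 is free -> assigned | voices=[69 88 61]
Op 7: note_on(85): all voices busy, STEAL voice 1 (pitch 88, oldest) -> assign | voices=[69 85 61]
Op 8: note_off(69): free voice 0 | voices=[- 85 61]
Op 9: note_on(67): voice 0 is free -> assigned | voices=[67 85 61]
Op 10: note_off(67): free voice 0 | voices=[- 85 61]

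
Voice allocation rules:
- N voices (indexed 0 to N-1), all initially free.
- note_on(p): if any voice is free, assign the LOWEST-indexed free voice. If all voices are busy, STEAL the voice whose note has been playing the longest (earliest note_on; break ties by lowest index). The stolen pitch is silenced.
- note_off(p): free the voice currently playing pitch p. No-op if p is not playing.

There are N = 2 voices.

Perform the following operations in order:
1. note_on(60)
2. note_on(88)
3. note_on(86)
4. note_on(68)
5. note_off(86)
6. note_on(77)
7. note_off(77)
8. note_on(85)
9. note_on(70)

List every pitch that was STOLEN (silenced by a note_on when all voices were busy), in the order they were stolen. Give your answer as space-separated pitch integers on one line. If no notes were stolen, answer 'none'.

Answer: 60 88 68

Derivation:
Op 1: note_on(60): voice 0 is free -> assigned | voices=[60 -]
Op 2: note_on(88): voice 1 is free -> assigned | voices=[60 88]
Op 3: note_on(86): all voices busy, STEAL voice 0 (pitch 60, oldest) -> assign | voices=[86 88]
Op 4: note_on(68): all voices busy, STEAL voice 1 (pitch 88, oldest) -> assign | voices=[86 68]
Op 5: note_off(86): free voice 0 | voices=[- 68]
Op 6: note_on(77): voice 0 is free -> assigned | voices=[77 68]
Op 7: note_off(77): free voice 0 | voices=[- 68]
Op 8: note_on(85): voice 0 is free -> assigned | voices=[85 68]
Op 9: note_on(70): all voices busy, STEAL voice 1 (pitch 68, oldest) -> assign | voices=[85 70]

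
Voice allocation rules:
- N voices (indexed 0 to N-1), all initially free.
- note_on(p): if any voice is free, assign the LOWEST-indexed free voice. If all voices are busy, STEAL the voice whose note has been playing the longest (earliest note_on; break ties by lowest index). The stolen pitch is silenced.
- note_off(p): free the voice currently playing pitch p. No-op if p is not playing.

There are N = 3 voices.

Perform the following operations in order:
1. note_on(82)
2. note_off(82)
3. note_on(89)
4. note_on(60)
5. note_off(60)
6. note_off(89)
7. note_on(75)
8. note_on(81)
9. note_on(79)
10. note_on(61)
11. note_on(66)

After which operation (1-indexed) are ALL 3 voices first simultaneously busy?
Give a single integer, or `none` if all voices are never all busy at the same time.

Answer: 9

Derivation:
Op 1: note_on(82): voice 0 is free -> assigned | voices=[82 - -]
Op 2: note_off(82): free voice 0 | voices=[- - -]
Op 3: note_on(89): voice 0 is free -> assigned | voices=[89 - -]
Op 4: note_on(60): voice 1 is free -> assigned | voices=[89 60 -]
Op 5: note_off(60): free voice 1 | voices=[89 - -]
Op 6: note_off(89): free voice 0 | voices=[- - -]
Op 7: note_on(75): voice 0 is free -> assigned | voices=[75 - -]
Op 8: note_on(81): voice 1 is free -> assigned | voices=[75 81 -]
Op 9: note_on(79): voice 2 is free -> assigned | voices=[75 81 79]
Op 10: note_on(61): all voices busy, STEAL voice 0 (pitch 75, oldest) -> assign | voices=[61 81 79]
Op 11: note_on(66): all voices busy, STEAL voice 1 (pitch 81, oldest) -> assign | voices=[61 66 79]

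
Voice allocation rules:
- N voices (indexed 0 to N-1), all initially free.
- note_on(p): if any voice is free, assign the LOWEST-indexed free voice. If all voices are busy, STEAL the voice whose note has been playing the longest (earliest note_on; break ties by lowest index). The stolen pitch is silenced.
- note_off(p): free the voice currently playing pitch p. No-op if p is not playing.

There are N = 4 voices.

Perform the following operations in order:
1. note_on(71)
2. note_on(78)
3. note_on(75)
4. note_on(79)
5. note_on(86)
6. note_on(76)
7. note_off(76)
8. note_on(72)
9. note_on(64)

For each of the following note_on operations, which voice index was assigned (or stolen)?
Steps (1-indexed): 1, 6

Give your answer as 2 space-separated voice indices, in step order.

Op 1: note_on(71): voice 0 is free -> assigned | voices=[71 - - -]
Op 2: note_on(78): voice 1 is free -> assigned | voices=[71 78 - -]
Op 3: note_on(75): voice 2 is free -> assigned | voices=[71 78 75 -]
Op 4: note_on(79): voice 3 is free -> assigned | voices=[71 78 75 79]
Op 5: note_on(86): all voices busy, STEAL voice 0 (pitch 71, oldest) -> assign | voices=[86 78 75 79]
Op 6: note_on(76): all voices busy, STEAL voice 1 (pitch 78, oldest) -> assign | voices=[86 76 75 79]
Op 7: note_off(76): free voice 1 | voices=[86 - 75 79]
Op 8: note_on(72): voice 1 is free -> assigned | voices=[86 72 75 79]
Op 9: note_on(64): all voices busy, STEAL voice 2 (pitch 75, oldest) -> assign | voices=[86 72 64 79]

Answer: 0 1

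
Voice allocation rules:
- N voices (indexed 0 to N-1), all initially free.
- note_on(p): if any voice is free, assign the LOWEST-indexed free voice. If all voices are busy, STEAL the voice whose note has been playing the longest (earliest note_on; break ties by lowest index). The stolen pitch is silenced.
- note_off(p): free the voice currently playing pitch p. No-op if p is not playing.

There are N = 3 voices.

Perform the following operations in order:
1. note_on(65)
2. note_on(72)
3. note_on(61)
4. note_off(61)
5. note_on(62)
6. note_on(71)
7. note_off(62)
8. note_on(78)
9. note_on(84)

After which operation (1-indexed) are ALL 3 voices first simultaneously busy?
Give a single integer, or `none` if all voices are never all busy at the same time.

Answer: 3

Derivation:
Op 1: note_on(65): voice 0 is free -> assigned | voices=[65 - -]
Op 2: note_on(72): voice 1 is free -> assigned | voices=[65 72 -]
Op 3: note_on(61): voice 2 is free -> assigned | voices=[65 72 61]
Op 4: note_off(61): free voice 2 | voices=[65 72 -]
Op 5: note_on(62): voice 2 is free -> assigned | voices=[65 72 62]
Op 6: note_on(71): all voices busy, STEAL voice 0 (pitch 65, oldest) -> assign | voices=[71 72 62]
Op 7: note_off(62): free voice 2 | voices=[71 72 -]
Op 8: note_on(78): voice 2 is free -> assigned | voices=[71 72 78]
Op 9: note_on(84): all voices busy, STEAL voice 1 (pitch 72, oldest) -> assign | voices=[71 84 78]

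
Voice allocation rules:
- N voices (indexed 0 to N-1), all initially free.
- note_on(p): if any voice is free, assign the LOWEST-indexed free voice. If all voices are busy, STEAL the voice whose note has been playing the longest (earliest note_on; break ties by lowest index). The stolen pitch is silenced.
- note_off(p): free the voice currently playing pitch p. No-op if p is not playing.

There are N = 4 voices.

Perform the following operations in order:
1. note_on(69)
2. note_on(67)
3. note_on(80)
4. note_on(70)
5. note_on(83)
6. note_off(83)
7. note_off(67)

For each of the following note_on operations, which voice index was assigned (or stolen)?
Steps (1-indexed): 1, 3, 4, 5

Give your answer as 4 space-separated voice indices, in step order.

Op 1: note_on(69): voice 0 is free -> assigned | voices=[69 - - -]
Op 2: note_on(67): voice 1 is free -> assigned | voices=[69 67 - -]
Op 3: note_on(80): voice 2 is free -> assigned | voices=[69 67 80 -]
Op 4: note_on(70): voice 3 is free -> assigned | voices=[69 67 80 70]
Op 5: note_on(83): all voices busy, STEAL voice 0 (pitch 69, oldest) -> assign | voices=[83 67 80 70]
Op 6: note_off(83): free voice 0 | voices=[- 67 80 70]
Op 7: note_off(67): free voice 1 | voices=[- - 80 70]

Answer: 0 2 3 0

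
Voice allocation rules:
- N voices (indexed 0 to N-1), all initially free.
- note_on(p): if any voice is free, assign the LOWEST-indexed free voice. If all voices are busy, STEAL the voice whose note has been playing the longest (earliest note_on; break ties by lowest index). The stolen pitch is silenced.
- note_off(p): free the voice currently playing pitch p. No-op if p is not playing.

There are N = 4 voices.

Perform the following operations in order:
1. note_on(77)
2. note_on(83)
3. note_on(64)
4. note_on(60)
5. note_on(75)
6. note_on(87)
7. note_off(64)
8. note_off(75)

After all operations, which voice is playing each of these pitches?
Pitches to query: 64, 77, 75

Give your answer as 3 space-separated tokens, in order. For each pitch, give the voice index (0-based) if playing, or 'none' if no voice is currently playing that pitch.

Op 1: note_on(77): voice 0 is free -> assigned | voices=[77 - - -]
Op 2: note_on(83): voice 1 is free -> assigned | voices=[77 83 - -]
Op 3: note_on(64): voice 2 is free -> assigned | voices=[77 83 64 -]
Op 4: note_on(60): voice 3 is free -> assigned | voices=[77 83 64 60]
Op 5: note_on(75): all voices busy, STEAL voice 0 (pitch 77, oldest) -> assign | voices=[75 83 64 60]
Op 6: note_on(87): all voices busy, STEAL voice 1 (pitch 83, oldest) -> assign | voices=[75 87 64 60]
Op 7: note_off(64): free voice 2 | voices=[75 87 - 60]
Op 8: note_off(75): free voice 0 | voices=[- 87 - 60]

Answer: none none none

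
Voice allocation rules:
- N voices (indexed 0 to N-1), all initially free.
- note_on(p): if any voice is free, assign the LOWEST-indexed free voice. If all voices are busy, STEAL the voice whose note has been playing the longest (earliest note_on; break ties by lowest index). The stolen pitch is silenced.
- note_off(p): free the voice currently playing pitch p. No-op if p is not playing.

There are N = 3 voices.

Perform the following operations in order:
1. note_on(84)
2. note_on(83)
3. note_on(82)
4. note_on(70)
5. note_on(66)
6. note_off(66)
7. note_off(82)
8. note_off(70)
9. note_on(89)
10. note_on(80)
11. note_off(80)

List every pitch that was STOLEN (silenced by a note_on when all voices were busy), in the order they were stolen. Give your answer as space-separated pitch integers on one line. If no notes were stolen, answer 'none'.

Op 1: note_on(84): voice 0 is free -> assigned | voices=[84 - -]
Op 2: note_on(83): voice 1 is free -> assigned | voices=[84 83 -]
Op 3: note_on(82): voice 2 is free -> assigned | voices=[84 83 82]
Op 4: note_on(70): all voices busy, STEAL voice 0 (pitch 84, oldest) -> assign | voices=[70 83 82]
Op 5: note_on(66): all voices busy, STEAL voice 1 (pitch 83, oldest) -> assign | voices=[70 66 82]
Op 6: note_off(66): free voice 1 | voices=[70 - 82]
Op 7: note_off(82): free voice 2 | voices=[70 - -]
Op 8: note_off(70): free voice 0 | voices=[- - -]
Op 9: note_on(89): voice 0 is free -> assigned | voices=[89 - -]
Op 10: note_on(80): voice 1 is free -> assigned | voices=[89 80 -]
Op 11: note_off(80): free voice 1 | voices=[89 - -]

Answer: 84 83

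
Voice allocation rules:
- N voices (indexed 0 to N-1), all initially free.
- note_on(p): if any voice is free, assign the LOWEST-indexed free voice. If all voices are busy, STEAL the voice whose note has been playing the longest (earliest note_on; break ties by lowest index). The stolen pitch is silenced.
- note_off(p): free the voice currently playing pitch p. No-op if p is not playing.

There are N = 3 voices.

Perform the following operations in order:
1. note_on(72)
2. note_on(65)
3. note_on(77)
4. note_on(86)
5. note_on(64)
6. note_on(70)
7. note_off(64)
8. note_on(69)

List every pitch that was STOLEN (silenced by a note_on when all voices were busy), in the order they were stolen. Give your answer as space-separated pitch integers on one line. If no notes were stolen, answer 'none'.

Op 1: note_on(72): voice 0 is free -> assigned | voices=[72 - -]
Op 2: note_on(65): voice 1 is free -> assigned | voices=[72 65 -]
Op 3: note_on(77): voice 2 is free -> assigned | voices=[72 65 77]
Op 4: note_on(86): all voices busy, STEAL voice 0 (pitch 72, oldest) -> assign | voices=[86 65 77]
Op 5: note_on(64): all voices busy, STEAL voice 1 (pitch 65, oldest) -> assign | voices=[86 64 77]
Op 6: note_on(70): all voices busy, STEAL voice 2 (pitch 77, oldest) -> assign | voices=[86 64 70]
Op 7: note_off(64): free voice 1 | voices=[86 - 70]
Op 8: note_on(69): voice 1 is free -> assigned | voices=[86 69 70]

Answer: 72 65 77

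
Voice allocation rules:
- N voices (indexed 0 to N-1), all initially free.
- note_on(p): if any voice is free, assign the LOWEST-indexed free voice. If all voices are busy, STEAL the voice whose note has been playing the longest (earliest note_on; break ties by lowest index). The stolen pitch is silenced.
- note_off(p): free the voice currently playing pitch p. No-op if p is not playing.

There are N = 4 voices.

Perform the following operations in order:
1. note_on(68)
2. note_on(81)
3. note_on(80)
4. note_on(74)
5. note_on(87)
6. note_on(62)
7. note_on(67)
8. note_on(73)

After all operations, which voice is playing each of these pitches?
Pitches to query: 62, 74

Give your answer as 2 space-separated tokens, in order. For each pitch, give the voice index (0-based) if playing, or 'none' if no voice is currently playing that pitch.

Op 1: note_on(68): voice 0 is free -> assigned | voices=[68 - - -]
Op 2: note_on(81): voice 1 is free -> assigned | voices=[68 81 - -]
Op 3: note_on(80): voice 2 is free -> assigned | voices=[68 81 80 -]
Op 4: note_on(74): voice 3 is free -> assigned | voices=[68 81 80 74]
Op 5: note_on(87): all voices busy, STEAL voice 0 (pitch 68, oldest) -> assign | voices=[87 81 80 74]
Op 6: note_on(62): all voices busy, STEAL voice 1 (pitch 81, oldest) -> assign | voices=[87 62 80 74]
Op 7: note_on(67): all voices busy, STEAL voice 2 (pitch 80, oldest) -> assign | voices=[87 62 67 74]
Op 8: note_on(73): all voices busy, STEAL voice 3 (pitch 74, oldest) -> assign | voices=[87 62 67 73]

Answer: 1 none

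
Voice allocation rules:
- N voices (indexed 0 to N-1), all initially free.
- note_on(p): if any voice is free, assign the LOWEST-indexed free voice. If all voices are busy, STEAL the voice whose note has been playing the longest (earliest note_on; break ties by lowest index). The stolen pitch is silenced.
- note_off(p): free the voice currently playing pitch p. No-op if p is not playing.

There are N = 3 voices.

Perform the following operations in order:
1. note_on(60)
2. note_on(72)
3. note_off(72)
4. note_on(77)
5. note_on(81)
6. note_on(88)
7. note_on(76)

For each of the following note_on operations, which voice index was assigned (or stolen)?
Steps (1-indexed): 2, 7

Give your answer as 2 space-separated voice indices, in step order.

Answer: 1 1

Derivation:
Op 1: note_on(60): voice 0 is free -> assigned | voices=[60 - -]
Op 2: note_on(72): voice 1 is free -> assigned | voices=[60 72 -]
Op 3: note_off(72): free voice 1 | voices=[60 - -]
Op 4: note_on(77): voice 1 is free -> assigned | voices=[60 77 -]
Op 5: note_on(81): voice 2 is free -> assigned | voices=[60 77 81]
Op 6: note_on(88): all voices busy, STEAL voice 0 (pitch 60, oldest) -> assign | voices=[88 77 81]
Op 7: note_on(76): all voices busy, STEAL voice 1 (pitch 77, oldest) -> assign | voices=[88 76 81]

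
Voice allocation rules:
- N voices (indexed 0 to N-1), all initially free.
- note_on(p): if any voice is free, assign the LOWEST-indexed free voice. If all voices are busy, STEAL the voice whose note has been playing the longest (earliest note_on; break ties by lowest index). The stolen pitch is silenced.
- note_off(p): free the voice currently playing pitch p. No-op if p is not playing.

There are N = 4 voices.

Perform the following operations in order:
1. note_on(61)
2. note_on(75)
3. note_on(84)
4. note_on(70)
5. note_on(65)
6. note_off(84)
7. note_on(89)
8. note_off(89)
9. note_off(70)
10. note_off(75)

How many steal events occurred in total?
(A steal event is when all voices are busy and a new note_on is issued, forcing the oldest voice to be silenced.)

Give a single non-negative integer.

Answer: 1

Derivation:
Op 1: note_on(61): voice 0 is free -> assigned | voices=[61 - - -]
Op 2: note_on(75): voice 1 is free -> assigned | voices=[61 75 - -]
Op 3: note_on(84): voice 2 is free -> assigned | voices=[61 75 84 -]
Op 4: note_on(70): voice 3 is free -> assigned | voices=[61 75 84 70]
Op 5: note_on(65): all voices busy, STEAL voice 0 (pitch 61, oldest) -> assign | voices=[65 75 84 70]
Op 6: note_off(84): free voice 2 | voices=[65 75 - 70]
Op 7: note_on(89): voice 2 is free -> assigned | voices=[65 75 89 70]
Op 8: note_off(89): free voice 2 | voices=[65 75 - 70]
Op 9: note_off(70): free voice 3 | voices=[65 75 - -]
Op 10: note_off(75): free voice 1 | voices=[65 - - -]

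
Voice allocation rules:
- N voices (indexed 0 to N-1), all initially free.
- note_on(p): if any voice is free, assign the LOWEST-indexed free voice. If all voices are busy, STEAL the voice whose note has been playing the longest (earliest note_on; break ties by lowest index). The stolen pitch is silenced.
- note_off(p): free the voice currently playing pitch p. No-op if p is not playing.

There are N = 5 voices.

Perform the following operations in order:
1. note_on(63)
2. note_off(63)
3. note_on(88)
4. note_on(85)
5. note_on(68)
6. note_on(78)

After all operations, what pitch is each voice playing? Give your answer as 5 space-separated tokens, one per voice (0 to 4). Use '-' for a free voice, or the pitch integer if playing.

Answer: 88 85 68 78 -

Derivation:
Op 1: note_on(63): voice 0 is free -> assigned | voices=[63 - - - -]
Op 2: note_off(63): free voice 0 | voices=[- - - - -]
Op 3: note_on(88): voice 0 is free -> assigned | voices=[88 - - - -]
Op 4: note_on(85): voice 1 is free -> assigned | voices=[88 85 - - -]
Op 5: note_on(68): voice 2 is free -> assigned | voices=[88 85 68 - -]
Op 6: note_on(78): voice 3 is free -> assigned | voices=[88 85 68 78 -]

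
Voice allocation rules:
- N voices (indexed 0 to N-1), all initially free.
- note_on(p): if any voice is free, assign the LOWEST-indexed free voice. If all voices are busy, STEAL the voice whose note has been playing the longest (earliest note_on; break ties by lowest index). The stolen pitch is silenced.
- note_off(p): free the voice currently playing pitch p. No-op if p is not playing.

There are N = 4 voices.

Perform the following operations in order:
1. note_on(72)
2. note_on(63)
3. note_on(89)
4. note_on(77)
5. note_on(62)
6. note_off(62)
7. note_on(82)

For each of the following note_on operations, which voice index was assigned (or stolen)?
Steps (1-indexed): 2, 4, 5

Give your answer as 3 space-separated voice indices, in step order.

Answer: 1 3 0

Derivation:
Op 1: note_on(72): voice 0 is free -> assigned | voices=[72 - - -]
Op 2: note_on(63): voice 1 is free -> assigned | voices=[72 63 - -]
Op 3: note_on(89): voice 2 is free -> assigned | voices=[72 63 89 -]
Op 4: note_on(77): voice 3 is free -> assigned | voices=[72 63 89 77]
Op 5: note_on(62): all voices busy, STEAL voice 0 (pitch 72, oldest) -> assign | voices=[62 63 89 77]
Op 6: note_off(62): free voice 0 | voices=[- 63 89 77]
Op 7: note_on(82): voice 0 is free -> assigned | voices=[82 63 89 77]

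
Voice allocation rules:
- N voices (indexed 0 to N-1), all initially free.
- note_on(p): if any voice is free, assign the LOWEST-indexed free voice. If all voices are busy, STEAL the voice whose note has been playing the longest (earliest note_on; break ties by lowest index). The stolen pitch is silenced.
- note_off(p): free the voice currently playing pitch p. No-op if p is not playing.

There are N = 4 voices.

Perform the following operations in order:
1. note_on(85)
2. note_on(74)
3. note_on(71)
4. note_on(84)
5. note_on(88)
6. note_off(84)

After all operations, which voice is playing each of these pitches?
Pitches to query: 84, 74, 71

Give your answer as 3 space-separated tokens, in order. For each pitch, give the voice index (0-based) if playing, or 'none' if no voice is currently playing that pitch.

Op 1: note_on(85): voice 0 is free -> assigned | voices=[85 - - -]
Op 2: note_on(74): voice 1 is free -> assigned | voices=[85 74 - -]
Op 3: note_on(71): voice 2 is free -> assigned | voices=[85 74 71 -]
Op 4: note_on(84): voice 3 is free -> assigned | voices=[85 74 71 84]
Op 5: note_on(88): all voices busy, STEAL voice 0 (pitch 85, oldest) -> assign | voices=[88 74 71 84]
Op 6: note_off(84): free voice 3 | voices=[88 74 71 -]

Answer: none 1 2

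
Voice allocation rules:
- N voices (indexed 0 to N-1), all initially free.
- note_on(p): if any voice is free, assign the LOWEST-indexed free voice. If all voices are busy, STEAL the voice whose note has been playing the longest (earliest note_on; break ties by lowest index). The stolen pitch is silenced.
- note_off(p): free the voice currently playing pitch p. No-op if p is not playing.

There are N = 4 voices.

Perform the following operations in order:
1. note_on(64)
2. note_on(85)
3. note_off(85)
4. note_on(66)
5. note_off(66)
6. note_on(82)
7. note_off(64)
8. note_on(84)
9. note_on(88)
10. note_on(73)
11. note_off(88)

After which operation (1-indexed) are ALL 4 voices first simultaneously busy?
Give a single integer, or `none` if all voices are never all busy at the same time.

Answer: 10

Derivation:
Op 1: note_on(64): voice 0 is free -> assigned | voices=[64 - - -]
Op 2: note_on(85): voice 1 is free -> assigned | voices=[64 85 - -]
Op 3: note_off(85): free voice 1 | voices=[64 - - -]
Op 4: note_on(66): voice 1 is free -> assigned | voices=[64 66 - -]
Op 5: note_off(66): free voice 1 | voices=[64 - - -]
Op 6: note_on(82): voice 1 is free -> assigned | voices=[64 82 - -]
Op 7: note_off(64): free voice 0 | voices=[- 82 - -]
Op 8: note_on(84): voice 0 is free -> assigned | voices=[84 82 - -]
Op 9: note_on(88): voice 2 is free -> assigned | voices=[84 82 88 -]
Op 10: note_on(73): voice 3 is free -> assigned | voices=[84 82 88 73]
Op 11: note_off(88): free voice 2 | voices=[84 82 - 73]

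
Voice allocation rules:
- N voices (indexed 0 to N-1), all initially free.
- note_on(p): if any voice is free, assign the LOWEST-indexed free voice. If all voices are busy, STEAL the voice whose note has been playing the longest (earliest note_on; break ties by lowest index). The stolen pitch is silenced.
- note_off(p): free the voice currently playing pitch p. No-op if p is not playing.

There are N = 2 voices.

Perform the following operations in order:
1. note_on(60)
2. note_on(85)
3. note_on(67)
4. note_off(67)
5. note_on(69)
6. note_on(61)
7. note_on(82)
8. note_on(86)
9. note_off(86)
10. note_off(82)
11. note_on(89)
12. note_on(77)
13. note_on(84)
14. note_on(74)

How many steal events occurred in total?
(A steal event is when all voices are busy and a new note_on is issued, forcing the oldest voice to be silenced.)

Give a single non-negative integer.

Op 1: note_on(60): voice 0 is free -> assigned | voices=[60 -]
Op 2: note_on(85): voice 1 is free -> assigned | voices=[60 85]
Op 3: note_on(67): all voices busy, STEAL voice 0 (pitch 60, oldest) -> assign | voices=[67 85]
Op 4: note_off(67): free voice 0 | voices=[- 85]
Op 5: note_on(69): voice 0 is free -> assigned | voices=[69 85]
Op 6: note_on(61): all voices busy, STEAL voice 1 (pitch 85, oldest) -> assign | voices=[69 61]
Op 7: note_on(82): all voices busy, STEAL voice 0 (pitch 69, oldest) -> assign | voices=[82 61]
Op 8: note_on(86): all voices busy, STEAL voice 1 (pitch 61, oldest) -> assign | voices=[82 86]
Op 9: note_off(86): free voice 1 | voices=[82 -]
Op 10: note_off(82): free voice 0 | voices=[- -]
Op 11: note_on(89): voice 0 is free -> assigned | voices=[89 -]
Op 12: note_on(77): voice 1 is free -> assigned | voices=[89 77]
Op 13: note_on(84): all voices busy, STEAL voice 0 (pitch 89, oldest) -> assign | voices=[84 77]
Op 14: note_on(74): all voices busy, STEAL voice 1 (pitch 77, oldest) -> assign | voices=[84 74]

Answer: 6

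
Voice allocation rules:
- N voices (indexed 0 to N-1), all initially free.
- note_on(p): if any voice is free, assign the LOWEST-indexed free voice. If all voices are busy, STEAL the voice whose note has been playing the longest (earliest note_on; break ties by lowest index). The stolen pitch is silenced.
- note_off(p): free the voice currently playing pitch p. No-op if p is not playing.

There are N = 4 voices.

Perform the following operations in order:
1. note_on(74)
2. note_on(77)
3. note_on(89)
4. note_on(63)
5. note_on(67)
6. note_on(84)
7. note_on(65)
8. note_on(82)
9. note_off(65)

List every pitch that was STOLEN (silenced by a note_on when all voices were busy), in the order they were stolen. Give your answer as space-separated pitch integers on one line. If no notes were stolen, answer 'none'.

Answer: 74 77 89 63

Derivation:
Op 1: note_on(74): voice 0 is free -> assigned | voices=[74 - - -]
Op 2: note_on(77): voice 1 is free -> assigned | voices=[74 77 - -]
Op 3: note_on(89): voice 2 is free -> assigned | voices=[74 77 89 -]
Op 4: note_on(63): voice 3 is free -> assigned | voices=[74 77 89 63]
Op 5: note_on(67): all voices busy, STEAL voice 0 (pitch 74, oldest) -> assign | voices=[67 77 89 63]
Op 6: note_on(84): all voices busy, STEAL voice 1 (pitch 77, oldest) -> assign | voices=[67 84 89 63]
Op 7: note_on(65): all voices busy, STEAL voice 2 (pitch 89, oldest) -> assign | voices=[67 84 65 63]
Op 8: note_on(82): all voices busy, STEAL voice 3 (pitch 63, oldest) -> assign | voices=[67 84 65 82]
Op 9: note_off(65): free voice 2 | voices=[67 84 - 82]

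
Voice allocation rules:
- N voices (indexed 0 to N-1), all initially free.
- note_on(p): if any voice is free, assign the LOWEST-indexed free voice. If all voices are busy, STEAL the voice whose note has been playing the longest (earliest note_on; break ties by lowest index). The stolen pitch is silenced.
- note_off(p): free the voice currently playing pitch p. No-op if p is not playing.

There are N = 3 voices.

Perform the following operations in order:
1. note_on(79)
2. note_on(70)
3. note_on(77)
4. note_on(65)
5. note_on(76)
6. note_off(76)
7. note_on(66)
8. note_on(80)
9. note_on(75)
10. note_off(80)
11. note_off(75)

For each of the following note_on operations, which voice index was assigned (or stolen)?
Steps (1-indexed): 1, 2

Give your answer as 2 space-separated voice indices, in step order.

Op 1: note_on(79): voice 0 is free -> assigned | voices=[79 - -]
Op 2: note_on(70): voice 1 is free -> assigned | voices=[79 70 -]
Op 3: note_on(77): voice 2 is free -> assigned | voices=[79 70 77]
Op 4: note_on(65): all voices busy, STEAL voice 0 (pitch 79, oldest) -> assign | voices=[65 70 77]
Op 5: note_on(76): all voices busy, STEAL voice 1 (pitch 70, oldest) -> assign | voices=[65 76 77]
Op 6: note_off(76): free voice 1 | voices=[65 - 77]
Op 7: note_on(66): voice 1 is free -> assigned | voices=[65 66 77]
Op 8: note_on(80): all voices busy, STEAL voice 2 (pitch 77, oldest) -> assign | voices=[65 66 80]
Op 9: note_on(75): all voices busy, STEAL voice 0 (pitch 65, oldest) -> assign | voices=[75 66 80]
Op 10: note_off(80): free voice 2 | voices=[75 66 -]
Op 11: note_off(75): free voice 0 | voices=[- 66 -]

Answer: 0 1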